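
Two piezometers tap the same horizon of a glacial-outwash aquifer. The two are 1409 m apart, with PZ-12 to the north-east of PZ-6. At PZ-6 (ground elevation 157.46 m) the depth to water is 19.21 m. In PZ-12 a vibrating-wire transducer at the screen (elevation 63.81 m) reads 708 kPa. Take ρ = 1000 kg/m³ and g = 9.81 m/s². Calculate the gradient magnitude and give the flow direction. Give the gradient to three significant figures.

Total head at PZ-6: h = 157.46 − 19.21 = 138.25 m.
Pressure head at PZ-12: ψ = P/(ρg) = 708×1000 / (1000 × 9.81) = 72.17 m.
Total head at PZ-12: h = z + ψ = 63.81 + 72.17 = 135.98 m.
Head difference: h(PZ-6) − h(PZ-12) = 138.25 − 135.98 = 2.27 m.
Hydraulic gradient: i = |Δh| / L = 2.27 / 1409 = 0.00161.
Flow is from higher to lower head: from PZ-6 toward PZ-12, i.e. toward the north-east.

i ≈ 0.00161; groundwater flows toward the north-east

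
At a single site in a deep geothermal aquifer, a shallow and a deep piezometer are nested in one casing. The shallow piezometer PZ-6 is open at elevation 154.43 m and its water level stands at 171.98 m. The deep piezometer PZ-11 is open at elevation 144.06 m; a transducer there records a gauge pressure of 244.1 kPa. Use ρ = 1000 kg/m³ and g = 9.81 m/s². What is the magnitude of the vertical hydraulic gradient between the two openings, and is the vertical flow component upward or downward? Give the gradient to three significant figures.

Total head at PZ-6: h = 171.98 m (water level in the standpipe).
Pressure head at PZ-11: ψ = P/(ρg) = 244.1×1000 / (1000 × 9.81) = 24.88 m.
Total head at PZ-11: h = z + ψ = 144.06 + 24.88 = 168.94 m.
Δh = h(PZ-6) − h(PZ-11) = 171.98 − 168.94 = 3.04 m.
Vertical separation Δz = 154.43 − 144.06 = 10.37 m.
|i_v| = |Δh| / Δz = 3.04 / 10.37 = 0.293.
Head is higher in the shallow piezometer, so vertical flow is downward (recharge condition).

|i_v| ≈ 0.293; vertical flow is downward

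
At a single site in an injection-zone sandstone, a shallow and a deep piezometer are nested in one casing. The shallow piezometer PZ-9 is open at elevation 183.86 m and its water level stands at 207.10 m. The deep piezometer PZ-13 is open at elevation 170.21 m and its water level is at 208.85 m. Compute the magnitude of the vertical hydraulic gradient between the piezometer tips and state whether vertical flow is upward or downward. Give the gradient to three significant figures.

|i_v| ≈ 0.128; vertical flow is upward

Total head at PZ-9: h = 207.10 m (water level in the standpipe).
Total head at PZ-13: h = 208.85 m.
Δh = h(PZ-9) − h(PZ-13) = 207.10 − 208.85 = -1.75 m.
Vertical separation Δz = 183.86 − 170.21 = 13.65 m.
|i_v| = |Δh| / Δz = 1.75 / 13.65 = 0.128.
Head is higher in the deep piezometer, so vertical flow is upward (discharge condition).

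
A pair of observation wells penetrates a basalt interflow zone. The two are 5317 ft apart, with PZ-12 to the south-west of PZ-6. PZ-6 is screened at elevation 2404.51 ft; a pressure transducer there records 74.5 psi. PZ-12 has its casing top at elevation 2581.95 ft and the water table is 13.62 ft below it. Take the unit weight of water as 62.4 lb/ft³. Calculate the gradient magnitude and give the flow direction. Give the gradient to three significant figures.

i ≈ 0.00152; groundwater flows toward the south-west

Pressure head at PZ-6: ψ = 144·P/γ = 144 × 74.5 / 62.4 = 171.92 ft.
Total head at PZ-6: h = z + ψ = 2404.51 + 171.92 = 2576.43 ft.
Total head at PZ-12: h = 2581.95 − 13.62 = 2568.33 ft.
Head difference: h(PZ-6) − h(PZ-12) = 2576.43 − 2568.33 = 8.10 ft.
Hydraulic gradient: i = |Δh| / L = 8.10 / 5317 = 0.00152.
Flow is from higher to lower head: from PZ-6 toward PZ-12, i.e. toward the south-west.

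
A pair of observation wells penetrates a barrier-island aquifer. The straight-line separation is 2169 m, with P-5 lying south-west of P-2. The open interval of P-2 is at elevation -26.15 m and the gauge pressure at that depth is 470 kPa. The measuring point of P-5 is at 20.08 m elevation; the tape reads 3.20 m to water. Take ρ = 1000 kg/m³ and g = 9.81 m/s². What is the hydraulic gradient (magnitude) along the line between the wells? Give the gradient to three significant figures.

i ≈ 0.00225

Pressure head at P-2: ψ = P/(ρg) = 470×1000 / (1000 × 9.81) = 47.91 m.
Total head at P-2: h = z + ψ = -26.15 + 47.91 = 21.76 m.
Total head at P-5: h = 20.08 − 3.20 = 16.88 m.
Head difference: h(P-2) − h(P-5) = 21.76 − 16.88 = 4.88 m.
Hydraulic gradient: i = |Δh| / L = 4.88 / 2169 = 0.00225.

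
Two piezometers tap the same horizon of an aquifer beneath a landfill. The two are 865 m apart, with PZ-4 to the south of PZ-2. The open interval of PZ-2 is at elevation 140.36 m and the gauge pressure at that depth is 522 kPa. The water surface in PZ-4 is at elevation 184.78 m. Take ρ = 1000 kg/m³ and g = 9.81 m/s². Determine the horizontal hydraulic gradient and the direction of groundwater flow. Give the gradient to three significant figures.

Pressure head at PZ-2: ψ = P/(ρg) = 522×1000 / (1000 × 9.81) = 53.21 m.
Total head at PZ-2: h = z + ψ = 140.36 + 53.21 = 193.57 m.
Total head at PZ-4: h = 184.78 m (water level in the piezometer is the total head).
Head difference: h(PZ-2) − h(PZ-4) = 193.57 − 184.78 = 8.79 m.
Hydraulic gradient: i = |Δh| / L = 8.79 / 865 = 0.0102.
Flow is from higher to lower head: from PZ-2 toward PZ-4, i.e. toward the south.

i ≈ 0.0102; groundwater flows toward the south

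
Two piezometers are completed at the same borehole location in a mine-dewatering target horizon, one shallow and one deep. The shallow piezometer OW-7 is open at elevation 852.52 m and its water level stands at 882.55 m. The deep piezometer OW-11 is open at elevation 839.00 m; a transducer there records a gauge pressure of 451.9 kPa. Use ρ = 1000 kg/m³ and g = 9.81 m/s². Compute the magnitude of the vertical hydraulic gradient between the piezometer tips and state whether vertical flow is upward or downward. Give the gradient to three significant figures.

|i_v| ≈ 0.186; vertical flow is upward

Total head at OW-7: h = 882.55 m (water level in the standpipe).
Pressure head at OW-11: ψ = P/(ρg) = 451.9×1000 / (1000 × 9.81) = 46.07 m.
Total head at OW-11: h = z + ψ = 839.00 + 46.07 = 885.07 m.
Δh = h(OW-7) − h(OW-11) = 882.55 − 885.07 = -2.52 m.
Vertical separation Δz = 852.52 − 839.00 = 13.52 m.
|i_v| = |Δh| / Δz = 2.52 / 13.52 = 0.186.
Head is higher in the deep piezometer, so vertical flow is upward (discharge condition).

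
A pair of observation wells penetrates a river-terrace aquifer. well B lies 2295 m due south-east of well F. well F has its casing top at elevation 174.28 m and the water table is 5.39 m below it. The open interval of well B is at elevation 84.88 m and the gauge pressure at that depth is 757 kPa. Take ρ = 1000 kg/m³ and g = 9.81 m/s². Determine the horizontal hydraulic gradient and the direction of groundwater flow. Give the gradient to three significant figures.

i ≈ 0.00298; groundwater flows toward the south-east

Total head at well F: h = 174.28 − 5.39 = 168.89 m.
Pressure head at well B: ψ = P/(ρg) = 757×1000 / (1000 × 9.81) = 77.17 m.
Total head at well B: h = z + ψ = 84.88 + 77.17 = 162.05 m.
Head difference: h(well F) − h(well B) = 168.89 − 162.05 = 6.84 m.
Hydraulic gradient: i = |Δh| / L = 6.84 / 2295 = 0.00298.
Flow is from higher to lower head: from well F toward well B, i.e. toward the south-east.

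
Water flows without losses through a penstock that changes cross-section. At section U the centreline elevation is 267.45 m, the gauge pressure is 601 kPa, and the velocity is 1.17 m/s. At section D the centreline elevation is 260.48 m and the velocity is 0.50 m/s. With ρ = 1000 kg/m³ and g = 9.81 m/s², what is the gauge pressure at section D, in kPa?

P₂ ≈ 670 kPa

Pressure head at U: ψ₁ = P₁/(ρg) = 601×1000 / (1000 × 9.81) = 61.26 m.
Velocity heads: v₁²/2g = 1.17²/19.62 = 0.070 m; v₂²/2g = 0.50²/19.62 = 0.013 m.
Total head H = z₁ + ψ₁ + v₁²/2g = 267.45 + 61.26 + 0.070 = 328.78 m.
ψ₂ = H − z₂ − v₂²/2g = 328.78 − 260.48 − 0.013 = 68.29 m.
P₂ = ρgψ₂ = 1000 × 9.81 × 68.29 ≈ 670 kPa.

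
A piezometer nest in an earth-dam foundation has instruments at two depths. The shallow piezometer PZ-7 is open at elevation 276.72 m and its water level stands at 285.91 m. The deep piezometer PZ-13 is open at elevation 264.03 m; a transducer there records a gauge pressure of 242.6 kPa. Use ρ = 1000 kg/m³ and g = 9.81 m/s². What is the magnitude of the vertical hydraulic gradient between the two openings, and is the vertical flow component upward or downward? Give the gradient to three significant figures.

Total head at PZ-7: h = 285.91 m (water level in the standpipe).
Pressure head at PZ-13: ψ = P/(ρg) = 242.6×1000 / (1000 × 9.81) = 24.73 m.
Total head at PZ-13: h = z + ψ = 264.03 + 24.73 = 288.76 m.
Δh = h(PZ-7) − h(PZ-13) = 285.91 − 288.76 = -2.85 m.
Vertical separation Δz = 276.72 − 264.03 = 12.69 m.
|i_v| = |Δh| / Δz = 2.85 / 12.69 = 0.225.
Head is higher in the deep piezometer, so vertical flow is upward (discharge condition).

|i_v| ≈ 0.225; vertical flow is upward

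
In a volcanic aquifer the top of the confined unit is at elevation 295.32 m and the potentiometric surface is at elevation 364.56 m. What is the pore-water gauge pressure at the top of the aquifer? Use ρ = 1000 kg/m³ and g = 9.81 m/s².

Pressure head at the aquifer top: ψ = h − z = 364.56 − 295.32 = 69.24 m.
P = ρgψ = 1000 × 9.81 × 69.24 = 679244 Pa ≈ 679 kPa.

P ≈ 679 kPa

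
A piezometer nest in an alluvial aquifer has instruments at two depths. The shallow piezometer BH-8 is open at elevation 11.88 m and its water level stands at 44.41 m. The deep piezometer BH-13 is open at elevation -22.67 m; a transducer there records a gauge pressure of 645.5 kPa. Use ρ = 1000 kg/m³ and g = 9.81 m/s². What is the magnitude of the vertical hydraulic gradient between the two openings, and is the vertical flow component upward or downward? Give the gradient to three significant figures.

Total head at BH-8: h = 44.41 m (water level in the standpipe).
Pressure head at BH-13: ψ = P/(ρg) = 645.5×1000 / (1000 × 9.81) = 65.80 m.
Total head at BH-13: h = z + ψ = -22.67 + 65.80 = 43.13 m.
Δh = h(BH-8) − h(BH-13) = 44.41 − 43.13 = 1.28 m.
Vertical separation Δz = 11.88 − (-22.67) = 34.55 m.
|i_v| = |Δh| / Δz = 1.28 / 34.55 = 0.0370.
Head is higher in the shallow piezometer, so vertical flow is downward (recharge condition).

|i_v| ≈ 0.0370; vertical flow is downward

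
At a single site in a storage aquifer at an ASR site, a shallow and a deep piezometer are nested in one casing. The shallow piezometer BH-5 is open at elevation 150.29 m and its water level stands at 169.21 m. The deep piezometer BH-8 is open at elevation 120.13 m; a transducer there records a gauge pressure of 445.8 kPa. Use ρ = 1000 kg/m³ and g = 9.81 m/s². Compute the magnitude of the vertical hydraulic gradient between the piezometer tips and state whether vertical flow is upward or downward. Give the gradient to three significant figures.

|i_v| ≈ 0.121; vertical flow is downward

Total head at BH-5: h = 169.21 m (water level in the standpipe).
Pressure head at BH-8: ψ = P/(ρg) = 445.8×1000 / (1000 × 9.81) = 45.44 m.
Total head at BH-8: h = z + ψ = 120.13 + 45.44 = 165.57 m.
Δh = h(BH-5) − h(BH-8) = 169.21 − 165.57 = 3.64 m.
Vertical separation Δz = 150.29 − 120.13 = 30.16 m.
|i_v| = |Δh| / Δz = 3.64 / 30.16 = 0.121.
Head is higher in the shallow piezometer, so vertical flow is downward (recharge condition).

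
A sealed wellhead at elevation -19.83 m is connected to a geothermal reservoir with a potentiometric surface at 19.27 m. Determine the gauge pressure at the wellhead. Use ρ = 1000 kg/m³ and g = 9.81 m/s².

Head above the cap: Δh = 19.27 − (-19.83) = 39.10 m.
P = ρgΔh = 1000 × 9.81 × 39.10 = 383571 Pa ≈ 384 kPa.

P ≈ 384 kPa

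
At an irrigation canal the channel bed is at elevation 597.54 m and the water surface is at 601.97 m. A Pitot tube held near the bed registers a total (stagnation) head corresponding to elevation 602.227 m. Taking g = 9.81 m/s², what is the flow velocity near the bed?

v ≈ 2.25 m/s

Near the bed, under hydrostatic conditions, the piezometric head (z + ψ) equals the free-surface elevation, 601.97 m.
Velocity head = total − piezometric = 602.227 − 601.97 = 0.257 m.
v = √(2g·h_v) = √(2 × 9.81 × 0.257) = 2.25 m/s.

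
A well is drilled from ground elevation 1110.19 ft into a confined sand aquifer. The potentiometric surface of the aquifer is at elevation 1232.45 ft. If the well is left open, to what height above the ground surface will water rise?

Water rises to the potentiometric surface, so the rise above ground = 1232.45 − 1110.19 = 122.26 ft.

≈ 122.26 ft above ground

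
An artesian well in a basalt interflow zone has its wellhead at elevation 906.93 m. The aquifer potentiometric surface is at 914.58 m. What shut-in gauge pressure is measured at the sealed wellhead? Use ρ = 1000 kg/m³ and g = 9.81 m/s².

P ≈ 75.0 kPa

Head above the cap: Δh = 914.58 − 906.93 = 7.65 m.
P = ρgΔh = 1000 × 9.81 × 7.65 = 75046 Pa ≈ 75.0 kPa.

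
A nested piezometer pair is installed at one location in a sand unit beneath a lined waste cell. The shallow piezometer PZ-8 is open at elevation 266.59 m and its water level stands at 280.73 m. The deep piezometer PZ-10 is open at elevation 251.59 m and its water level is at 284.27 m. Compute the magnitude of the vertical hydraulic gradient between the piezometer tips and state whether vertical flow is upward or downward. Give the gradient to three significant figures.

Total head at PZ-8: h = 280.73 m (water level in the standpipe).
Total head at PZ-10: h = 284.27 m.
Δh = h(PZ-8) − h(PZ-10) = 280.73 − 284.27 = -3.54 m.
Vertical separation Δz = 266.59 − 251.59 = 15.00 m.
|i_v| = |Δh| / Δz = 3.54 / 15.00 = 0.236.
Head is higher in the deep piezometer, so vertical flow is upward (discharge condition).

|i_v| ≈ 0.236; vertical flow is upward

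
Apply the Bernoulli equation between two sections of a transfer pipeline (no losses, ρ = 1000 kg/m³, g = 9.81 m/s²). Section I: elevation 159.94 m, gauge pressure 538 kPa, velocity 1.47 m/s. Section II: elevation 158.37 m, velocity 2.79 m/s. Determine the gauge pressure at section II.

Pressure head at I: ψ₁ = P₁/(ρg) = 538×1000 / (1000 × 9.81) = 54.84 m.
Velocity heads: v₁²/2g = 1.47²/19.62 = 0.110 m; v₂²/2g = 2.79²/19.62 = 0.397 m.
Total head H = z₁ + ψ₁ + v₁²/2g = 159.94 + 54.84 + 0.110 = 214.89 m.
ψ₂ = H − z₂ − v₂²/2g = 214.89 − 158.37 − 0.397 = 56.12 m.
P₂ = ρgψ₂ = 1000 × 9.81 × 56.12 ≈ 551 kPa.

P₂ ≈ 551 kPa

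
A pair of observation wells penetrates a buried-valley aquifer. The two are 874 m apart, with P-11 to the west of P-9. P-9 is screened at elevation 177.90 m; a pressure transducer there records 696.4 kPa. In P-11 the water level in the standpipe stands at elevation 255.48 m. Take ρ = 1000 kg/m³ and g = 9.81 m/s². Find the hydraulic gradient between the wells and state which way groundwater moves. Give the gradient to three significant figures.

i ≈ 0.00754; groundwater flows toward the east

Pressure head at P-9: ψ = P/(ρg) = 696.4×1000 / (1000 × 9.81) = 70.99 m.
Total head at P-9: h = z + ψ = 177.90 + 70.99 = 248.89 m.
Total head at P-11: h = 255.48 m (water level in the piezometer is the total head).
Head difference: h(P-9) − h(P-11) = 248.89 − 255.48 = -6.59 m.
Hydraulic gradient: i = |Δh| / L = 6.59 / 874 = 0.00754.
Flow is from higher to lower head: from P-11 toward P-9, i.e. toward the east.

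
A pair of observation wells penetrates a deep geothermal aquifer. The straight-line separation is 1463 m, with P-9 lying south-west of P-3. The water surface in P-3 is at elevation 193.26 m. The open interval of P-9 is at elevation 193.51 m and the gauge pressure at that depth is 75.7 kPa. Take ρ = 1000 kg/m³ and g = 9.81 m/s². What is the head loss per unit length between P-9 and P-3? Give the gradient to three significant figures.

Total head at P-3: h = 193.26 m (water level in the piezometer is the total head).
Pressure head at P-9: ψ = P/(ρg) = 75.7×1000 / (1000 × 9.81) = 7.72 m.
Total head at P-9: h = z + ψ = 193.51 + 7.72 = 201.23 m.
Head difference: h(P-3) − h(P-9) = 193.26 − 201.23 = -7.97 m.
Hydraulic gradient: i = |Δh| / L = 7.97 / 1463 = 0.00545.

i ≈ 0.00545 m/m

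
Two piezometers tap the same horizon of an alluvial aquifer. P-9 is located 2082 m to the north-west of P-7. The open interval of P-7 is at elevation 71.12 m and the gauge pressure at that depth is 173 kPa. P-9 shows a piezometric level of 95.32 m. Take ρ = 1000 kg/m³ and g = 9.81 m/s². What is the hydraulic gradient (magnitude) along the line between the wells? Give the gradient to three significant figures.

Pressure head at P-7: ψ = P/(ρg) = 173×1000 / (1000 × 9.81) = 17.64 m.
Total head at P-7: h = z + ψ = 71.12 + 17.64 = 88.76 m.
Total head at P-9: h = 95.32 m (water level in the piezometer is the total head).
Head difference: h(P-7) − h(P-9) = 88.76 − 95.32 = -6.56 m.
Hydraulic gradient: i = |Δh| / L = 6.56 / 2082 = 0.00315.

i ≈ 0.00315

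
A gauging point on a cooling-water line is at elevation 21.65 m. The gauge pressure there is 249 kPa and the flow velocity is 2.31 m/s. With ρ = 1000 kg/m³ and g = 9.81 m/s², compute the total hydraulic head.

h ≈ 47.30 m

Pressure head ψ = P/(ρg) = 249×1000 / (1000 × 9.81) = 25.38 m.
Velocity head = v²/(2g) = 2.31² / (2 × 9.81) = 0.272 m.
h = z + ψ + v²/(2g) = 21.65 + 25.38 + 0.272 = 47.30 m.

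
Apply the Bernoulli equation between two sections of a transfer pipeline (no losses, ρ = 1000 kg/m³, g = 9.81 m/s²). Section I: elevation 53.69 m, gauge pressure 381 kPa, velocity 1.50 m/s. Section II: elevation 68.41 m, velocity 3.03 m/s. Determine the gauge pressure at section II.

P₂ ≈ 233 kPa

Pressure head at I: ψ₁ = P₁/(ρg) = 381×1000 / (1000 × 9.81) = 38.84 m.
Velocity heads: v₁²/2g = 1.50²/19.62 = 0.115 m; v₂²/2g = 3.03²/19.62 = 0.468 m.
Total head H = z₁ + ψ₁ + v₁²/2g = 53.69 + 38.84 + 0.115 = 92.64 m.
ψ₂ = H − z₂ − v₂²/2g = 92.64 − 68.41 − 0.468 = 23.76 m.
P₂ = ρgψ₂ = 1000 × 9.81 × 23.76 ≈ 233 kPa.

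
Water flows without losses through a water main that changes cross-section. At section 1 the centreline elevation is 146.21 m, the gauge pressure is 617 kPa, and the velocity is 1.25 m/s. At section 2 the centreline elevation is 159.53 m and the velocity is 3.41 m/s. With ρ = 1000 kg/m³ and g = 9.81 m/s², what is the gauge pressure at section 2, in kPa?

P₂ ≈ 481 kPa

Pressure head at 1: ψ₁ = P₁/(ρg) = 617×1000 / (1000 × 9.81) = 62.90 m.
Velocity heads: v₁²/2g = 1.25²/19.62 = 0.080 m; v₂²/2g = 3.41²/19.62 = 0.593 m.
Total head H = z₁ + ψ₁ + v₁²/2g = 146.21 + 62.90 + 0.080 = 209.19 m.
ψ₂ = H − z₂ − v₂²/2g = 209.19 − 159.53 − 0.593 = 49.07 m.
P₂ = ρgψ₂ = 1000 × 9.81 × 49.07 ≈ 481 kPa.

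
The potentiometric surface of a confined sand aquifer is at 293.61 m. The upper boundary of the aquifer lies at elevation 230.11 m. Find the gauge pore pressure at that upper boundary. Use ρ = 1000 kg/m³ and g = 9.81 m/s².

P ≈ 623 kPa

Pressure head at the aquifer top: ψ = h − z = 293.61 − 230.11 = 63.50 m.
P = ρgψ = 1000 × 9.81 × 63.50 = 622935 Pa ≈ 623 kPa.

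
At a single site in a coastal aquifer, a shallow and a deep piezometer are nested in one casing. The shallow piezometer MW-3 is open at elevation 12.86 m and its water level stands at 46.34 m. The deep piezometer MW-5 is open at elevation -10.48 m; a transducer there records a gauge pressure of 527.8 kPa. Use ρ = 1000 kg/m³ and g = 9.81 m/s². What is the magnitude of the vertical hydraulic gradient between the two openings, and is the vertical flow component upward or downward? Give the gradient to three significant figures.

Total head at MW-3: h = 46.34 m (water level in the standpipe).
Pressure head at MW-5: ψ = P/(ρg) = 527.8×1000 / (1000 × 9.81) = 53.80 m.
Total head at MW-5: h = z + ψ = -10.48 + 53.80 = 43.32 m.
Δh = h(MW-3) − h(MW-5) = 46.34 − 43.32 = 3.02 m.
Vertical separation Δz = 12.86 − (-10.48) = 23.34 m.
|i_v| = |Δh| / Δz = 3.02 / 23.34 = 0.129.
Head is higher in the shallow piezometer, so vertical flow is downward (recharge condition).

|i_v| ≈ 0.129; vertical flow is downward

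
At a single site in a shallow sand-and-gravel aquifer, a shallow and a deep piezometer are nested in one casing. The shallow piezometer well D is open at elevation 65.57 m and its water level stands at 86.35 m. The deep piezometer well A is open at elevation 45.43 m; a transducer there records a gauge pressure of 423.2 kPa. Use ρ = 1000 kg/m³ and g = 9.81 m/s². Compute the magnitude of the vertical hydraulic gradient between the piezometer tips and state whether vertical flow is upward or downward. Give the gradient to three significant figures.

|i_v| ≈ 0.110; vertical flow is upward

Total head at well D: h = 86.35 m (water level in the standpipe).
Pressure head at well A: ψ = P/(ρg) = 423.2×1000 / (1000 × 9.81) = 43.14 m.
Total head at well A: h = z + ψ = 45.43 + 43.14 = 88.57 m.
Δh = h(well D) − h(well A) = 86.35 − 88.57 = -2.22 m.
Vertical separation Δz = 65.57 − 45.43 = 20.14 m.
|i_v| = |Δh| / Δz = 2.22 / 20.14 = 0.110.
Head is higher in the deep piezometer, so vertical flow is upward (discharge condition).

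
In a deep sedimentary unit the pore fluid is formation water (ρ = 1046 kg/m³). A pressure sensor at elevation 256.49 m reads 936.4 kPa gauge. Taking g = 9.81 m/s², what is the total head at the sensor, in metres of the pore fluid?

h ≈ 347.75 m

ψ = P/(ρg) = 936.4×1000 / (1046 × 9.81) = 91.26 m.
h = z + ψ = 256.49 + 91.26 = 347.75 m.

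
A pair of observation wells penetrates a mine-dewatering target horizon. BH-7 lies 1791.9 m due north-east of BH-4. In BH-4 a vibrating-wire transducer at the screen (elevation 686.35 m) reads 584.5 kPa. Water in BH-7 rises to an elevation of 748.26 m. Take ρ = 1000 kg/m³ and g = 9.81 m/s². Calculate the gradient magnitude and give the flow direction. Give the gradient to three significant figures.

i ≈ 0.00130; groundwater flows toward the south-west

Pressure head at BH-4: ψ = P/(ρg) = 584.5×1000 / (1000 × 9.81) = 59.58 m.
Total head at BH-4: h = z + ψ = 686.35 + 59.58 = 745.93 m.
Total head at BH-7: h = 748.26 m (water level in the piezometer is the total head).
Head difference: h(BH-4) − h(BH-7) = 745.93 − 748.26 = -2.33 m.
Hydraulic gradient: i = |Δh| / L = 2.33 / 1791.9 = 0.00130.
Flow is from higher to lower head: from BH-7 toward BH-4, i.e. toward the south-west.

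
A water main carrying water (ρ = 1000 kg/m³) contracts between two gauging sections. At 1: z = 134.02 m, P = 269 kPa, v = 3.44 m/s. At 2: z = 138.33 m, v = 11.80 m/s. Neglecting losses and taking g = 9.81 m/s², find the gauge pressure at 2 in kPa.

P₂ ≈ 163 kPa

Pressure head at 1: ψ₁ = P₁/(ρg) = 269×1000 / (1000 × 9.81) = 27.42 m.
Velocity heads: v₁²/2g = 3.44²/19.62 = 0.603 m; v₂²/2g = 11.80²/19.62 = 7.097 m.
Total head H = z₁ + ψ₁ + v₁²/2g = 134.02 + 27.42 + 0.603 = 162.04 m.
ψ₂ = H − z₂ − v₂²/2g = 162.04 − 138.33 − 7.097 = 16.61 m.
P₂ = ρgψ₂ = 1000 × 9.81 × 16.61 ≈ 163 kPa.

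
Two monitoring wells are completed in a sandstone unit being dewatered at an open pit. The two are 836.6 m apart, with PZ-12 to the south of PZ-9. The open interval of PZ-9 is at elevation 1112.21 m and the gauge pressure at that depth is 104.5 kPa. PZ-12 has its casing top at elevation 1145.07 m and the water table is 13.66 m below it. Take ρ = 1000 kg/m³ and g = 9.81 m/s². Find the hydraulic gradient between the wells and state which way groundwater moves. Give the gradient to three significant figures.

i ≈ 0.0102; groundwater flows toward the north

Pressure head at PZ-9: ψ = P/(ρg) = 104.5×1000 / (1000 × 9.81) = 10.65 m.
Total head at PZ-9: h = z + ψ = 1112.21 + 10.65 = 1122.86 m.
Total head at PZ-12: h = 1145.07 − 13.66 = 1131.41 m.
Head difference: h(PZ-9) − h(PZ-12) = 1122.86 − 1131.41 = -8.55 m.
Hydraulic gradient: i = |Δh| / L = 8.55 / 836.6 = 0.0102.
Flow is from higher to lower head: from PZ-12 toward PZ-9, i.e. toward the north.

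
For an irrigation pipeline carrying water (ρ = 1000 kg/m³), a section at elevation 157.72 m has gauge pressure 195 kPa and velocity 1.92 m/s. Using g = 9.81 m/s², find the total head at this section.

h ≈ 177.79 m

Pressure head ψ = P/(ρg) = 195×1000 / (1000 × 9.81) = 19.88 m.
Velocity head = v²/(2g) = 1.92² / (2 × 9.81) = 0.188 m.
h = z + ψ + v²/(2g) = 157.72 + 19.88 + 0.188 = 177.79 m.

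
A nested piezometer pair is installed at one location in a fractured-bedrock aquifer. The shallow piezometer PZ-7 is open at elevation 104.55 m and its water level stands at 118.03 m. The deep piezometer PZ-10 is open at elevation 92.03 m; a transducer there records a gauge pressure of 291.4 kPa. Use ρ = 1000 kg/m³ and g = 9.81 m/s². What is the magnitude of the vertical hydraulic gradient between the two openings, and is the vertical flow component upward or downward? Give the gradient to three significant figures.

|i_v| ≈ 0.296; vertical flow is upward

Total head at PZ-7: h = 118.03 m (water level in the standpipe).
Pressure head at PZ-10: ψ = P/(ρg) = 291.4×1000 / (1000 × 9.81) = 29.70 m.
Total head at PZ-10: h = z + ψ = 92.03 + 29.70 = 121.73 m.
Δh = h(PZ-7) − h(PZ-10) = 118.03 − 121.73 = -3.70 m.
Vertical separation Δz = 104.55 − 92.03 = 12.52 m.
|i_v| = |Δh| / Δz = 3.70 / 12.52 = 0.296.
Head is higher in the deep piezometer, so vertical flow is upward (discharge condition).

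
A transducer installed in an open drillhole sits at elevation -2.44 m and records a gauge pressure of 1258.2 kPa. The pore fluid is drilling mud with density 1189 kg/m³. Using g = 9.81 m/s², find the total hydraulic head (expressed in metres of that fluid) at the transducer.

ψ = P/(ρg) = 1258.2×1000 / (1189 × 9.81) = 107.87 m.
h = z + ψ = -2.44 + 107.87 = 105.43 m.

h ≈ 105.43 m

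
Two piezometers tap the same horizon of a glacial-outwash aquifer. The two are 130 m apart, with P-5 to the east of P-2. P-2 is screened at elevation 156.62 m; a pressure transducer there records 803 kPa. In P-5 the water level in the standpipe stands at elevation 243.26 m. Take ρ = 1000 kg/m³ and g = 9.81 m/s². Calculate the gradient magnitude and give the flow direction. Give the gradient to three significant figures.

i ≈ 0.0368; groundwater flows toward the west

Pressure head at P-2: ψ = P/(ρg) = 803×1000 / (1000 × 9.81) = 81.86 m.
Total head at P-2: h = z + ψ = 156.62 + 81.86 = 238.48 m.
Total head at P-5: h = 243.26 m (water level in the piezometer is the total head).
Head difference: h(P-2) − h(P-5) = 238.48 − 243.26 = -4.78 m.
Hydraulic gradient: i = |Δh| / L = 4.78 / 130 = 0.0368.
Flow is from higher to lower head: from P-5 toward P-2, i.e. toward the west.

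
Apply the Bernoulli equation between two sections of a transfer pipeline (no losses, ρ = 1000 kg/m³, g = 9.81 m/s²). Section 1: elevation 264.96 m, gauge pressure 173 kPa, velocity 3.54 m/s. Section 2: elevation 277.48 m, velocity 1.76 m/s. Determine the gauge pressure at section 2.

P₂ ≈ 54.9 kPa

Pressure head at 1: ψ₁ = P₁/(ρg) = 173×1000 / (1000 × 9.81) = 17.64 m.
Velocity heads: v₁²/2g = 3.54²/19.62 = 0.639 m; v₂²/2g = 1.76²/19.62 = 0.158 m.
Total head H = z₁ + ψ₁ + v₁²/2g = 264.96 + 17.64 + 0.639 = 283.24 m.
ψ₂ = H − z₂ − v₂²/2g = 283.24 − 277.48 − 0.158 = 5.60 m.
P₂ = ρgψ₂ = 1000 × 9.81 × 5.60 ≈ 54.9 kPa.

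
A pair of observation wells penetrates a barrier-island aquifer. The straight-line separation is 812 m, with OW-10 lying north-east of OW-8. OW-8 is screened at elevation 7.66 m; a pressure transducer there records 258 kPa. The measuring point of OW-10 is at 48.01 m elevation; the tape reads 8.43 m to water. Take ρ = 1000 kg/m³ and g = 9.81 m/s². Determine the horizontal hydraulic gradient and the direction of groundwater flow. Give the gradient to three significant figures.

i ≈ 0.00692; groundwater flows toward the south-west

Pressure head at OW-8: ψ = P/(ρg) = 258×1000 / (1000 × 9.81) = 26.30 m.
Total head at OW-8: h = z + ψ = 7.66 + 26.30 = 33.96 m.
Total head at OW-10: h = 48.01 − 8.43 = 39.58 m.
Head difference: h(OW-8) − h(OW-10) = 33.96 − 39.58 = -5.62 m.
Hydraulic gradient: i = |Δh| / L = 5.62 / 812 = 0.00692.
Flow is from higher to lower head: from OW-10 toward OW-8, i.e. toward the south-west.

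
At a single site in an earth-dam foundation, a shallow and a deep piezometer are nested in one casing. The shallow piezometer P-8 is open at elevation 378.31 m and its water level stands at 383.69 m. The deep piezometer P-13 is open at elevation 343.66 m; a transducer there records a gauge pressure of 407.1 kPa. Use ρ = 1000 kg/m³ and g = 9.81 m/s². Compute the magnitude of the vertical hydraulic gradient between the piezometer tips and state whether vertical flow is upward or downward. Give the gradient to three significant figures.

|i_v| ≈ 0.0424; vertical flow is upward

Total head at P-8: h = 383.69 m (water level in the standpipe).
Pressure head at P-13: ψ = P/(ρg) = 407.1×1000 / (1000 × 9.81) = 41.50 m.
Total head at P-13: h = z + ψ = 343.66 + 41.50 = 385.16 m.
Δh = h(P-8) − h(P-13) = 383.69 − 385.16 = -1.47 m.
Vertical separation Δz = 378.31 − 343.66 = 34.65 m.
|i_v| = |Δh| / Δz = 1.47 / 34.65 = 0.0424.
Head is higher in the deep piezometer, so vertical flow is upward (discharge condition).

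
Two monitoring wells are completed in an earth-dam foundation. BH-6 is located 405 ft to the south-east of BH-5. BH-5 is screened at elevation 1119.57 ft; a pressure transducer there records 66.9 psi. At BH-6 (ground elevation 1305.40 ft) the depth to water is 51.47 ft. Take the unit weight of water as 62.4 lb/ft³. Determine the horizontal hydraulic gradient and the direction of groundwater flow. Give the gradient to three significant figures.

Pressure head at BH-5: ψ = 144·P/γ = 144 × 66.9 / 62.4 = 154.38 ft.
Total head at BH-5: h = z + ψ = 1119.57 + 154.38 = 1273.95 ft.
Total head at BH-6: h = 1305.40 − 51.47 = 1253.93 ft.
Head difference: h(BH-5) − h(BH-6) = 1273.95 − 1253.93 = 20.02 ft.
Hydraulic gradient: i = |Δh| / L = 20.02 / 405 = 0.0494.
Flow is from higher to lower head: from BH-5 toward BH-6, i.e. toward the south-east.

i ≈ 0.0494; groundwater flows toward the south-east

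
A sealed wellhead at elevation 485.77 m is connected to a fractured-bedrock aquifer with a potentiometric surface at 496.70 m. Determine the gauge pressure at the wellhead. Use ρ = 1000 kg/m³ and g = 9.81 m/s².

Head above the cap: Δh = 496.70 − 485.77 = 10.93 m.
P = ρgΔh = 1000 × 9.81 × 10.93 = 107223 Pa ≈ 107 kPa.

P ≈ 107 kPa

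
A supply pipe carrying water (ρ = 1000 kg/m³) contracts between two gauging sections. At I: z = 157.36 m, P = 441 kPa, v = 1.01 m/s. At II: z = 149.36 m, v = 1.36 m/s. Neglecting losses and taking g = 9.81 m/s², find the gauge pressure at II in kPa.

P₂ ≈ 519 kPa

Pressure head at I: ψ₁ = P₁/(ρg) = 441×1000 / (1000 × 9.81) = 44.95 m.
Velocity heads: v₁²/2g = 1.01²/19.62 = 0.052 m; v₂²/2g = 1.36²/19.62 = 0.094 m.
Total head H = z₁ + ψ₁ + v₁²/2g = 157.36 + 44.95 + 0.052 = 202.36 m.
ψ₂ = H − z₂ − v₂²/2g = 202.36 − 149.36 − 0.094 = 52.91 m.
P₂ = ρgψ₂ = 1000 × 9.81 × 52.91 ≈ 519 kPa.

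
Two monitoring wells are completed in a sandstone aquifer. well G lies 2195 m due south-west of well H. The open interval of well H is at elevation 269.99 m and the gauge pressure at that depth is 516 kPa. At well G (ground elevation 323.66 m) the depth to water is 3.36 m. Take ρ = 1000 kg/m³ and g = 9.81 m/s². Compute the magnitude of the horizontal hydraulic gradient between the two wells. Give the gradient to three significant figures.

i ≈ 0.00104

Pressure head at well H: ψ = P/(ρg) = 516×1000 / (1000 × 9.81) = 52.60 m.
Total head at well H: h = z + ψ = 269.99 + 52.60 = 322.59 m.
Total head at well G: h = 323.66 − 3.36 = 320.30 m.
Head difference: h(well H) − h(well G) = 322.59 − 320.30 = 2.29 m.
Hydraulic gradient: i = |Δh| / L = 2.29 / 2195 = 0.00104.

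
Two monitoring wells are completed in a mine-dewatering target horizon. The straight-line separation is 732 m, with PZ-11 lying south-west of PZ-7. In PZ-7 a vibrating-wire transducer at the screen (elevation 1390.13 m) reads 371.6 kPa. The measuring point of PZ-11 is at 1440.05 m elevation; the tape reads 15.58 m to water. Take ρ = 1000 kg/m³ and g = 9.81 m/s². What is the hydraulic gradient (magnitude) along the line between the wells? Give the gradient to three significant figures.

Pressure head at PZ-7: ψ = P/(ρg) = 371.6×1000 / (1000 × 9.81) = 37.88 m.
Total head at PZ-7: h = z + ψ = 1390.13 + 37.88 = 1428.01 m.
Total head at PZ-11: h = 1440.05 − 15.58 = 1424.47 m.
Head difference: h(PZ-7) − h(PZ-11) = 1428.01 − 1424.47 = 3.54 m.
Hydraulic gradient: i = |Δh| / L = 3.54 / 732 = 0.00484.

i ≈ 0.00484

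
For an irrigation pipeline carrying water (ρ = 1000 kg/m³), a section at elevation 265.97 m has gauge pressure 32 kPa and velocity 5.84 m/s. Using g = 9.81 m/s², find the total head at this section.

h ≈ 270.97 m

Pressure head ψ = P/(ρg) = 32×1000 / (1000 × 9.81) = 3.26 m.
Velocity head = v²/(2g) = 5.84² / (2 × 9.81) = 1.738 m.
h = z + ψ + v²/(2g) = 265.97 + 3.26 + 1.738 = 270.97 m.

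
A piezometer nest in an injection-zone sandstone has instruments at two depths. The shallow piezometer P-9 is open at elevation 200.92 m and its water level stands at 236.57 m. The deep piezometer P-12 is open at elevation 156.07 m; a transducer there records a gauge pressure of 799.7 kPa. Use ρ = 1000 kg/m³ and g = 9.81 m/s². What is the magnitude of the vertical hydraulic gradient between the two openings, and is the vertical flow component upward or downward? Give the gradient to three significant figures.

Total head at P-9: h = 236.57 m (water level in the standpipe).
Pressure head at P-12: ψ = P/(ρg) = 799.7×1000 / (1000 × 9.81) = 81.52 m.
Total head at P-12: h = z + ψ = 156.07 + 81.52 = 237.59 m.
Δh = h(P-9) − h(P-12) = 236.57 − 237.59 = -1.02 m.
Vertical separation Δz = 200.92 − 156.07 = 44.85 m.
|i_v| = |Δh| / Δz = 1.02 / 44.85 = 0.0227.
Head is higher in the deep piezometer, so vertical flow is upward (discharge condition).

|i_v| ≈ 0.0227; vertical flow is upward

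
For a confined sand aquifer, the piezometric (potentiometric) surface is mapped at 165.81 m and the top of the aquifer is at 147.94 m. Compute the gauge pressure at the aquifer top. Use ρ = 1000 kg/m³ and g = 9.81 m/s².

P ≈ 175 kPa

Pressure head at the aquifer top: ψ = h − z = 165.81 − 147.94 = 17.87 m.
P = ρgψ = 1000 × 9.81 × 17.87 = 175305 Pa ≈ 175 kPa.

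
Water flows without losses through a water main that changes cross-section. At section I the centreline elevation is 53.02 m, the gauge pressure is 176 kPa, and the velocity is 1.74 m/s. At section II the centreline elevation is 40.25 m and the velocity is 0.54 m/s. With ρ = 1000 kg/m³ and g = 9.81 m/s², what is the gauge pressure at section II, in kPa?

Pressure head at I: ψ₁ = P₁/(ρg) = 176×1000 / (1000 × 9.81) = 17.94 m.
Velocity heads: v₁²/2g = 1.74²/19.62 = 0.154 m; v₂²/2g = 0.54²/19.62 = 0.015 m.
Total head H = z₁ + ψ₁ + v₁²/2g = 53.02 + 17.94 + 0.154 = 71.11 m.
ψ₂ = H − z₂ − v₂²/2g = 71.11 − 40.25 − 0.015 = 30.84 m.
P₂ = ρgψ₂ = 1000 × 9.81 × 30.84 ≈ 303 kPa.

P₂ ≈ 303 kPa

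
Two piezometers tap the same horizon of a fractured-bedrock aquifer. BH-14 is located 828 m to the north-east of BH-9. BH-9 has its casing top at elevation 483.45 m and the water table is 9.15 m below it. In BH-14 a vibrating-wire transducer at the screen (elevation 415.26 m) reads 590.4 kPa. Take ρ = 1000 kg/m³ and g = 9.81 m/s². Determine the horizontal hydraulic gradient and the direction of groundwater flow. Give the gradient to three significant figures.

Total head at BH-9: h = 483.45 − 9.15 = 474.30 m.
Pressure head at BH-14: ψ = P/(ρg) = 590.4×1000 / (1000 × 9.81) = 60.18 m.
Total head at BH-14: h = z + ψ = 415.26 + 60.18 = 475.44 m.
Head difference: h(BH-9) − h(BH-14) = 474.30 − 475.44 = -1.14 m.
Hydraulic gradient: i = |Δh| / L = 1.14 / 828 = 0.00138.
Flow is from higher to lower head: from BH-14 toward BH-9, i.e. toward the south-west.

i ≈ 0.00138; groundwater flows toward the south-west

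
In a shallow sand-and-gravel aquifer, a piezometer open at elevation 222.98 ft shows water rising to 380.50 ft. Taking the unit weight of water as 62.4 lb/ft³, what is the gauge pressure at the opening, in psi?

Pressure head ψ = h − z = 380.50 − 222.98 = 157.52 ft.
P = γ·ψ / 144 = 62.4 × 157.52 / 144 = 68.3 psi.

P ≈ 68.3 psi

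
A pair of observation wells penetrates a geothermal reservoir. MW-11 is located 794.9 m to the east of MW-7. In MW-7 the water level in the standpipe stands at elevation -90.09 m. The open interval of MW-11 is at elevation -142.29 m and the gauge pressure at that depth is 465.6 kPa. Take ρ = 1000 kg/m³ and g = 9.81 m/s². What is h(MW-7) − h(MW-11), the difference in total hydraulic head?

Total head at MW-7: h = -90.09 m (water level in the piezometer is the total head).
Pressure head at MW-11: ψ = P/(ρg) = 465.6×1000 / (1000 × 9.81) = 47.46 m.
Total head at MW-11: h = z + ψ = -142.29 + 47.46 = -94.83 m.
Head difference: h(MW-7) − h(MW-11) = -90.09 − (-94.83) = 4.74 m.

Δh ≈ 4.74 m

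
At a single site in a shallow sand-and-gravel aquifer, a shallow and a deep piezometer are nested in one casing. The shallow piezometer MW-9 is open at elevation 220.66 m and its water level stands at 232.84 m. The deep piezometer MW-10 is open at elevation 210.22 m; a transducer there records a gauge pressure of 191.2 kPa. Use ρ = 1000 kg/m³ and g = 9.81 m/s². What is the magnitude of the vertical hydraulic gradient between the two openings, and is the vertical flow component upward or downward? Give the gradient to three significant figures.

Total head at MW-9: h = 232.84 m (water level in the standpipe).
Pressure head at MW-10: ψ = P/(ρg) = 191.2×1000 / (1000 × 9.81) = 19.49 m.
Total head at MW-10: h = z + ψ = 210.22 + 19.49 = 229.71 m.
Δh = h(MW-9) − h(MW-10) = 232.84 − 229.71 = 3.13 m.
Vertical separation Δz = 220.66 − 210.22 = 10.44 m.
|i_v| = |Δh| / Δz = 3.13 / 10.44 = 0.300.
Head is higher in the shallow piezometer, so vertical flow is downward (recharge condition).

|i_v| ≈ 0.300; vertical flow is downward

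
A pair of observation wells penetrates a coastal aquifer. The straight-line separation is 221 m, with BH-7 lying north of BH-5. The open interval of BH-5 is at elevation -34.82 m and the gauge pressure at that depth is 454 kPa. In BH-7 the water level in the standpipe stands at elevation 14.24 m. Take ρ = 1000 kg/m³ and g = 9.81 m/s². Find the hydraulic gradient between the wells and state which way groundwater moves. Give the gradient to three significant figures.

i ≈ 0.0126; groundwater flows toward the south

Pressure head at BH-5: ψ = P/(ρg) = 454×1000 / (1000 × 9.81) = 46.28 m.
Total head at BH-5: h = z + ψ = -34.82 + 46.28 = 11.46 m.
Total head at BH-7: h = 14.24 m (water level in the piezometer is the total head).
Head difference: h(BH-5) − h(BH-7) = 11.46 − 14.24 = -2.78 m.
Hydraulic gradient: i = |Δh| / L = 2.78 / 221 = 0.0126.
Flow is from higher to lower head: from BH-7 toward BH-5, i.e. toward the south.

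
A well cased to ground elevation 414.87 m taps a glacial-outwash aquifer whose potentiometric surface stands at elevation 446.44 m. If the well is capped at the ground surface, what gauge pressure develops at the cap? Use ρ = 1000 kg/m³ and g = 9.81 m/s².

Head above the cap: Δh = 446.44 − 414.87 = 31.57 m.
P = ρgΔh = 1000 × 9.81 × 31.57 = 309702 Pa ≈ 310 kPa.

P ≈ 310 kPa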